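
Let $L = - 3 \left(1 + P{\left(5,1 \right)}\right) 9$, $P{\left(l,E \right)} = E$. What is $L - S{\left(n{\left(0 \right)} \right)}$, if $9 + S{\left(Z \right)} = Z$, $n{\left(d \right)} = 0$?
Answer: $-45$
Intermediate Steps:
$S{\left(Z \right)} = -9 + Z$
$L = -54$ ($L = - 3 \left(1 + 1\right) 9 = \left(-3\right) 2 \cdot 9 = \left(-6\right) 9 = -54$)
$L - S{\left(n{\left(0 \right)} \right)} = -54 - \left(-9 + 0\right) = -54 - -9 = -54 + 9 = -45$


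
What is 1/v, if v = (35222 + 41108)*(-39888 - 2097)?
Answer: -1/3204715050 ≈ -3.1204e-10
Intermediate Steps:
v = -3204715050 (v = 76330*(-41985) = -3204715050)
1/v = 1/(-3204715050) = -1/3204715050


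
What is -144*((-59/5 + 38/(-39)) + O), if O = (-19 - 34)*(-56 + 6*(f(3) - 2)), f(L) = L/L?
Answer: -30637392/65 ≈ -4.7134e+5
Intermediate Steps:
f(L) = 1
O = 3286 (O = (-19 - 34)*(-56 + 6*(1 - 2)) = -53*(-56 + 6*(-1)) = -53*(-56 - 6) = -53*(-62) = 3286)
-144*((-59/5 + 38/(-39)) + O) = -144*((-59/5 + 38/(-39)) + 3286) = -144*((-59*1/5 + 38*(-1/39)) + 3286) = -144*((-59/5 - 38/39) + 3286) = -144*(-2491/195 + 3286) = -144*638279/195 = -30637392/65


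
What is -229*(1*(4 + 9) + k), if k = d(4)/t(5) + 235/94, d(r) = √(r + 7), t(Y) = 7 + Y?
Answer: -7099/2 - 229*√11/12 ≈ -3612.8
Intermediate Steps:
d(r) = √(7 + r)
k = 5/2 + √11/12 (k = √(7 + 4)/(7 + 5) + 235/94 = √11/12 + 235*(1/94) = √11*(1/12) + 5/2 = √11/12 + 5/2 = 5/2 + √11/12 ≈ 2.7764)
-229*(1*(4 + 9) + k) = -229*(1*(4 + 9) + (5/2 + √11/12)) = -229*(1*13 + (5/2 + √11/12)) = -229*(13 + (5/2 + √11/12)) = -229*(31/2 + √11/12) = -7099/2 - 229*√11/12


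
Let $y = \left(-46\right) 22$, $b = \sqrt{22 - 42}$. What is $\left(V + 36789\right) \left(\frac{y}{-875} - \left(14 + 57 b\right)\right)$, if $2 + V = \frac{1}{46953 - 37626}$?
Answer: $- \frac{7344564932}{15545} - \frac{13038269300 i \sqrt{5}}{3109} \approx -4.7247 \cdot 10^{5} - 9.3774 \cdot 10^{6} i$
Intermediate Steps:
$b = 2 i \sqrt{5}$ ($b = \sqrt{-20} = 2 i \sqrt{5} \approx 4.4721 i$)
$y = -1012$
$V = - \frac{18653}{9327}$ ($V = -2 + \frac{1}{46953 - 37626} = -2 + \frac{1}{9327} = - \frac{18653}{9327} \approx -1.9999$)
$\left(V + 36789\right) \left(\frac{y}{-875} - \left(14 + 57 b\right)\right) = \left(- \frac{18653}{9327} + 36789\right) \left(- \frac{1012}{-875} - \left(14 + 57 \cdot 2 i \sqrt{5}\right)\right) = \frac{343112350 \left(\left(-1012\right) \left(- \frac{1}{875}\right) - \left(14 + 114 i \sqrt{5}\right)\right)}{9327} = \frac{343112350 \left(\frac{1012}{875} - \left(14 + 114 i \sqrt{5}\right)\right)}{9327} = \frac{343112350 \left(- \frac{11238}{875} - 114 i \sqrt{5}\right)}{9327} = - \frac{7344564932}{15545} - \frac{13038269300 i \sqrt{5}}{3109}$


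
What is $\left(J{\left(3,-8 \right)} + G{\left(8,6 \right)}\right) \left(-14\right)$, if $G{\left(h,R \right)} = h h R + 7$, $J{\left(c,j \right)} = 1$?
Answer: $-5488$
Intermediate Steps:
$G{\left(h,R \right)} = 7 + R h^{2}$ ($G{\left(h,R \right)} = h^{2} R + 7 = R h^{2} + 7 = 7 + R h^{2}$)
$\left(J{\left(3,-8 \right)} + G{\left(8,6 \right)}\right) \left(-14\right) = \left(1 + \left(7 + 6 \cdot 8^{2}\right)\right) \left(-14\right) = \left(1 + \left(7 + 6 \cdot 64\right)\right) \left(-14\right) = \left(1 + \left(7 + 384\right)\right) \left(-14\right) = \left(1 + 391\right) \left(-14\right) = 392 \left(-14\right) = -5488$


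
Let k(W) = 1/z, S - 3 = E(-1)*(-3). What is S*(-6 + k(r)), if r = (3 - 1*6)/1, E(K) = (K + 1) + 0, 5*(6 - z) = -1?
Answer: -543/31 ≈ -17.516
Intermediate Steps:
z = 31/5 (z = 6 - ⅕*(-1) = 6 + ⅕ = 31/5 ≈ 6.2000)
E(K) = 1 + K (E(K) = (1 + K) + 0 = 1 + K)
r = -3 (r = (3 - 6)*1 = -3*1 = -3)
S = 3 (S = 3 + (1 - 1)*(-3) = 3 + 0*(-3) = 3 + 0 = 3)
k(W) = 5/31 (k(W) = 1/(31/5) = 5/31)
S*(-6 + k(r)) = 3*(-6 + 5/31) = 3*(-181/31) = -543/31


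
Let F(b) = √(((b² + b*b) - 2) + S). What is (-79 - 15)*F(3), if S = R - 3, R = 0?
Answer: -94*√13 ≈ -338.92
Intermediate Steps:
S = -3 (S = 0 - 3 = -3)
F(b) = √(-5 + 2*b²) (F(b) = √(((b² + b*b) - 2) - 3) = √(((b² + b²) - 2) - 3) = √((2*b² - 2) - 3) = √((-2 + 2*b²) - 3) = √(-5 + 2*b²))
(-79 - 15)*F(3) = (-79 - 15)*√(-5 + 2*3²) = -94*√(-5 + 2*9) = -94*√(-5 + 18) = -94*√13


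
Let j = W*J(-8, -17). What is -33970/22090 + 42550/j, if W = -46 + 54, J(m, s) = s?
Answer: -47227471/150212 ≈ -314.41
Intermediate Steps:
W = 8
j = -136 (j = 8*(-17) = -136)
-33970/22090 + 42550/j = -33970/22090 + 42550/(-136) = -33970*1/22090 + 42550*(-1/136) = -3397/2209 - 21275/68 = -47227471/150212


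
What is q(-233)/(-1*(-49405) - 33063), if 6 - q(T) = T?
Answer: 239/16342 ≈ 0.014625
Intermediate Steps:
q(T) = 6 - T
q(-233)/(-1*(-49405) - 33063) = (6 - 1*(-233))/(-1*(-49405) - 33063) = (6 + 233)/(49405 - 33063) = 239/16342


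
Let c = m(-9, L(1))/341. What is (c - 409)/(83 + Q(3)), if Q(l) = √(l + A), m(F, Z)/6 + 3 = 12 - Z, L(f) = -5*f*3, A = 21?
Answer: -2312795/468193 + 55730*√6/468193 ≈ -4.6483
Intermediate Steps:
L(f) = -15*f
m(F, Z) = 54 - 6*Z (m(F, Z) = -18 + 6*(12 - Z) = -18 + (72 - 6*Z) = 54 - 6*Z)
Q(l) = √(21 + l) (Q(l) = √(l + 21) = √(21 + l))
c = 144/341 (c = (54 - (-90))/341 = (54 - 6*(-15))*(1/341) = (54 + 90)*(1/341) = 144*(1/341) = 144/341 ≈ 0.42229)
(c - 409)/(83 + Q(3)) = (144/341 - 409)/(83 + √(21 + 3)) = -139325/(341*(83 + √24)) = -139325/(341*(83 + 2*√6))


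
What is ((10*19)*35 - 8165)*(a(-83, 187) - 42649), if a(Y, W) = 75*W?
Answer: 43365360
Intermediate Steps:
((10*19)*35 - 8165)*(a(-83, 187) - 42649) = ((10*19)*35 - 8165)*(75*187 - 42649) = (190*35 - 8165)*(14025 - 42649) = (6650 - 8165)*(-28624) = -1515*(-28624) = 43365360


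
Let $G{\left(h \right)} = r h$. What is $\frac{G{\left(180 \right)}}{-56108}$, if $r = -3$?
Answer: $\frac{135}{14027} \approx 0.0096243$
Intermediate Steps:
$G{\left(h \right)} = - 3 h$
$\frac{G{\left(180 \right)}}{-56108} = \frac{\left(-3\right) 180}{-56108} = \left(-540\right) \left(- \frac{1}{56108}\right) = \frac{135}{14027}$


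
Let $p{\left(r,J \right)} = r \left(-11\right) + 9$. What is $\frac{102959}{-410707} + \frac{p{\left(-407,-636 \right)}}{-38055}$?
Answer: $- \frac{5760536347}{15629454885} \approx -0.36857$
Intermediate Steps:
$p{\left(r,J \right)} = 9 - 11 r$ ($p{\left(r,J \right)} = - 11 r + 9 = 9 - 11 r$)
$\frac{102959}{-410707} + \frac{p{\left(-407,-636 \right)}}{-38055} = \frac{102959}{-410707} + \frac{9 - -4477}{-38055} = 102959 \left(- \frac{1}{410707}\right) + \left(9 + 4477\right) \left(- \frac{1}{38055}\right) = - \frac{102959}{410707} + 4486 \left(- \frac{1}{38055}\right) = - \frac{102959}{410707} - \frac{4486}{38055} = - \frac{5760536347}{15629454885}$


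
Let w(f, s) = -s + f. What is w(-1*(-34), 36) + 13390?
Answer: 13388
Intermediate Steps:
w(f, s) = f - s
w(-1*(-34), 36) + 13390 = (-1*(-34) - 1*36) + 13390 = (34 - 36) + 13390 = -2 + 13390 = 13388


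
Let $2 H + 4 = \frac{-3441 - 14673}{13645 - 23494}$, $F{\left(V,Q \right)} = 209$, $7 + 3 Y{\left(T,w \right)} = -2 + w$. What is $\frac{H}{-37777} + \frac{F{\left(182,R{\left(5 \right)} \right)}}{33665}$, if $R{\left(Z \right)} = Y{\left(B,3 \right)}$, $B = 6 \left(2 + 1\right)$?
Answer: $\frac{26039984974}{4175196960515} \approx 0.0062368$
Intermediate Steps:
$B = 18$ ($B = 6 \cdot 3 = 18$)
$Y{\left(T,w \right)} = -3 + \frac{w}{3}$ ($Y{\left(T,w \right)} = - \frac{7}{3} + \frac{-2 + w}{3} = - \frac{7}{3} + \left(- \frac{2}{3} + \frac{w}{3}\right) = -3 + \frac{w}{3}$)
$R{\left(Z \right)} = -2$ ($R{\left(Z \right)} = -3 + \frac{1}{3} \cdot 3 = -3 + 1 = -2$)
$H = - \frac{3547}{3283}$ ($H = -2 + \frac{\left(-3441 - 14673\right) \frac{1}{13645 - 23494}}{2} = -2 + \frac{\left(-18114\right) \frac{1}{-9849}}{2} = -2 + \frac{\left(-18114\right) \left(- \frac{1}{9849}\right)}{2} = -2 + \frac{1}{2} \cdot \frac{6038}{3283} = -2 + \frac{3019}{3283} = - \frac{3547}{3283} \approx -1.0804$)
$\frac{H}{-37777} + \frac{F{\left(182,R{\left(5 \right)} \right)}}{33665} = - \frac{3547}{3283 \left(-37777\right)} + \frac{209}{33665} = \left(- \frac{3547}{3283}\right) \left(- \frac{1}{37777}\right) + 209 \cdot \frac{1}{33665} = \frac{3547}{124021891} + \frac{209}{33665} = \frac{26039984974}{4175196960515}$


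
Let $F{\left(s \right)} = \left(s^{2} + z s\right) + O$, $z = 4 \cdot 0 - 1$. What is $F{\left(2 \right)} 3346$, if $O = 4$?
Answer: $20076$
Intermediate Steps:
$z = -1$ ($z = 0 - 1 = -1$)
$F{\left(s \right)} = 4 + s^{2} - s$ ($F{\left(s \right)} = \left(s^{2} - s\right) + 4 = 4 + s^{2} - s$)
$F{\left(2 \right)} 3346 = \left(4 + 2^{2} - 2\right) 3346 = \left(4 + 4 - 2\right) 3346 = 6 \cdot 3346 = 20076$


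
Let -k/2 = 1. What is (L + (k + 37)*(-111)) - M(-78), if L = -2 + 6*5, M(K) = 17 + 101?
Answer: -3975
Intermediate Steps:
k = -2 (k = -2*1 = -2)
M(K) = 118
L = 28 (L = -2 + 30 = 28)
(L + (k + 37)*(-111)) - M(-78) = (28 + (-2 + 37)*(-111)) - 1*118 = (28 + 35*(-111)) - 118 = (28 - 3885) - 118 = -3857 - 118 = -3975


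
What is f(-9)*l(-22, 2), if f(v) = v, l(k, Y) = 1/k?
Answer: 9/22 ≈ 0.40909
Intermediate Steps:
f(-9)*l(-22, 2) = -9/(-22) = -9*(-1/22) = 9/22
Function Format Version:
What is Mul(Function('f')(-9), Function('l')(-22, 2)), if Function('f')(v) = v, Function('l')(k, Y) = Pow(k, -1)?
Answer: Rational(9, 22) ≈ 0.40909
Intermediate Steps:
Mul(Function('f')(-9), Function('l')(-22, 2)) = Mul(-9, Pow(-22, -1)) = Mul(-9, Rational(-1, 22)) = Rational(9, 22)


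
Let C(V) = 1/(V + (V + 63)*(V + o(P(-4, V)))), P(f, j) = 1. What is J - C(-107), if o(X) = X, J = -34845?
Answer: -158788666/4557 ≈ -34845.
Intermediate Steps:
C(V) = 1/(V + (1 + V)*(63 + V)) (C(V) = 1/(V + (V + 63)*(V + 1)) = 1/(V + (63 + V)*(1 + V)) = 1/(V + (1 + V)*(63 + V)))
J - C(-107) = -34845 - 1/(63 + (-107)**2 + 65*(-107)) = -34845 - 1/(63 + 11449 - 6955) = -34845 - 1/4557 = -158788666/4557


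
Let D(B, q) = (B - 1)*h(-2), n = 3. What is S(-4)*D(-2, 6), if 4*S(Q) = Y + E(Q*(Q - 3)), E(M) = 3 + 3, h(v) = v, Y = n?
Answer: 27/2 ≈ 13.500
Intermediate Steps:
Y = 3
E(M) = 6
S(Q) = 9/4 (S(Q) = (3 + 6)/4 = (1/4)*9 = 9/4)
D(B, q) = 2 - 2*B (D(B, q) = (B - 1)*(-2) = (-1 + B)*(-2) = 2 - 2*B)
S(-4)*D(-2, 6) = 9*(2 - 2*(-2))/4 = 9*(2 + 4)/4 = (9/4)*6 = 27/2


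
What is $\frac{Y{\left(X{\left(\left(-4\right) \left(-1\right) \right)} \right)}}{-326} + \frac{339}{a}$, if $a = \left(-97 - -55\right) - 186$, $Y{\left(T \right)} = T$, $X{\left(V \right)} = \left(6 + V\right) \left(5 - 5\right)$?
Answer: $- \frac{113}{76} \approx -1.4868$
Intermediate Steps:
$X{\left(V \right)} = 0$ ($X{\left(V \right)} = \left(6 + V\right) 0 = 0$)
$a = -228$ ($a = \left(-97 + 55\right) - 186 = -42 - 186 = -228$)
$\frac{Y{\left(X{\left(\left(-4\right) \left(-1\right) \right)} \right)}}{-326} + \frac{339}{a} = \frac{0}{-326} + \frac{339}{-228} = 0 \left(- \frac{1}{326}\right) + 339 \left(- \frac{1}{228}\right) = 0 - \frac{113}{76} = - \frac{113}{76}$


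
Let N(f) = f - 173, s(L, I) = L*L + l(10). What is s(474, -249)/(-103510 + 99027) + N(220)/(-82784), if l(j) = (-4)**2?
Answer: -18601113229/371120672 ≈ -50.121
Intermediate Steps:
l(j) = 16
s(L, I) = 16 + L**2 (s(L, I) = L*L + 16 = L**2 + 16 = 16 + L**2)
N(f) = -173 + f
s(474, -249)/(-103510 + 99027) + N(220)/(-82784) = (16 + 474**2)/(-103510 + 99027) + (-173 + 220)/(-82784) = (16 + 224676)/(-4483) + 47*(-1/82784) = 224692*(-1/4483) - 47/82784 = -224692/4483 - 47/82784 = -18601113229/371120672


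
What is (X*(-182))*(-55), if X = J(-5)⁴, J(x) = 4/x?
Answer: 512512/125 ≈ 4100.1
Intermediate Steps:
X = 256/625 (X = (4/(-5))⁴ = (4*(-⅕))⁴ = (-⅘)⁴ = 256/625 ≈ 0.40960)
(X*(-182))*(-55) = ((256/625)*(-182))*(-55) = -46592/625*(-55) = 512512/125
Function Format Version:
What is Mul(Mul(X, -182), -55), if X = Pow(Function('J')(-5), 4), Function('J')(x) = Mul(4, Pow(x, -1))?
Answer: Rational(512512, 125) ≈ 4100.1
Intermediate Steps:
X = Rational(256, 625) (X = Pow(Mul(4, Pow(-5, -1)), 4) = Pow(Mul(4, Rational(-1, 5)), 4) = Pow(Rational(-4, 5), 4) = Rational(256, 625) ≈ 0.40960)
Mul(Mul(X, -182), -55) = Mul(Mul(Rational(256, 625), -182), -55) = Mul(Rational(-46592, 625), -55) = Rational(512512, 125)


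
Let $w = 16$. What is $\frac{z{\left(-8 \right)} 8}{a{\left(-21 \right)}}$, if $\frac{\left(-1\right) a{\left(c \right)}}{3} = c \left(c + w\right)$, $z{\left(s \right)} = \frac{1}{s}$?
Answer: $\frac{1}{315} \approx 0.0031746$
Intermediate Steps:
$a{\left(c \right)} = - 3 c \left(16 + c\right)$ ($a{\left(c \right)} = - 3 c \left(c + 16\right) = - 3 c \left(16 + c\right)$)
$\frac{z{\left(-8 \right)} 8}{a{\left(-21 \right)}} = \frac{\frac{1}{-8} \cdot 8}{\left(-3\right) \left(-21\right) \left(16 - 21\right)} = \frac{\left(- \frac{1}{8}\right) 8}{\left(-3\right) \left(-21\right) \left(-5\right)} = - \frac{1}{-315} = \left(-1\right) \left(- \frac{1}{315}\right) = \frac{1}{315}$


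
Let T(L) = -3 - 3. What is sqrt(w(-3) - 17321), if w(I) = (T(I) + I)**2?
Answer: 2*I*sqrt(4310) ≈ 131.3*I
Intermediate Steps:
T(L) = -6
w(I) = (-6 + I)**2
sqrt(w(-3) - 17321) = sqrt((-6 - 3)**2 - 17321) = sqrt((-9)**2 - 17321) = sqrt(81 - 17321) = sqrt(-17240) = 2*I*sqrt(4310)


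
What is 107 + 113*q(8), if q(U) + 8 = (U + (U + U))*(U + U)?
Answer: 42595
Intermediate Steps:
q(U) = -8 + 6*U² (q(U) = -8 + (U + (U + U))*(U + U) = -8 + (U + 2*U)*(2*U) = -8 + (3*U)*(2*U) = -8 + 6*U²)
107 + 113*q(8) = 107 + 113*(-8 + 6*8²) = 107 + 113*(-8 + 6*64) = 107 + 113*(-8 + 384) = 107 + 113*376 = 107 + 42488 = 42595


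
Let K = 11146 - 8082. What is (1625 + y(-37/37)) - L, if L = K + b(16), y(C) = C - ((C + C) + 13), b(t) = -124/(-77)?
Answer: -111851/77 ≈ -1452.6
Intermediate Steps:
b(t) = 124/77 (b(t) = -124*(-1/77) = 124/77)
K = 3064
y(C) = -13 - C (y(C) = C - (2*C + 13) = C - (13 + 2*C) = C + (-13 - 2*C) = -13 - C)
L = 236052/77 (L = 3064 + 124/77 = 236052/77 ≈ 3065.6)
(1625 + y(-37/37)) - L = (1625 + (-13 - (-37)/37)) - 1*236052/77 = (1625 + (-13 - (-37)/37)) - 236052/77 = (1625 + (-13 - 1*(-1))) - 236052/77 = (1625 + (-13 + 1)) - 236052/77 = (1625 - 12) - 236052/77 = 1613 - 236052/77 = -111851/77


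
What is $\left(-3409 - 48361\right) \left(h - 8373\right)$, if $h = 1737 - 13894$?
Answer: $1062838100$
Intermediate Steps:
$h = -12157$
$\left(-3409 - 48361\right) \left(h - 8373\right) = \left(-3409 - 48361\right) \left(-12157 - 8373\right) = \left(-51770\right) \left(-20530\right) = 1062838100$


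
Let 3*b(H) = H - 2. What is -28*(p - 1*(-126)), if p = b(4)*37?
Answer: -12656/3 ≈ -4218.7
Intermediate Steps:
b(H) = -⅔ + H/3 (b(H) = (H - 2)/3 = (-2 + H)/3 = -⅔ + H/3)
p = 74/3 (p = (-⅔ + (⅓)*4)*37 = (-⅔ + 4/3)*37 = (⅔)*37 = 74/3 ≈ 24.667)
-28*(p - 1*(-126)) = -28*(74/3 - 1*(-126)) = -28*(74/3 + 126) = -28*452/3 = -12656/3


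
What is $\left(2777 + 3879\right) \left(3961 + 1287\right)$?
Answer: $34930688$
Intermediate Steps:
$\left(2777 + 3879\right) \left(3961 + 1287\right) = 6656 \cdot 5248 = 34930688$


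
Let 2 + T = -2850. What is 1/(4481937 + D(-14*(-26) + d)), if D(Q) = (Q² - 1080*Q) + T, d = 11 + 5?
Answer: 1/4213085 ≈ 2.3736e-7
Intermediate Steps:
T = -2852 (T = -2 - 2850 = -2852)
d = 16
D(Q) = -2852 + Q² - 1080*Q (D(Q) = (Q² - 1080*Q) - 2852 = -2852 + Q² - 1080*Q)
1/(4481937 + D(-14*(-26) + d)) = 1/(4481937 + (-2852 + (-14*(-26) + 16)² - 1080*(-14*(-26) + 16))) = 1/(4481937 + (-2852 + (364 + 16)² - 1080*(364 + 16))) = 1/(4481937 + (-2852 + 380² - 1080*380)) = 1/(4481937 + (-2852 + 144400 - 410400)) = 1/(4481937 - 268852) = 1/4213085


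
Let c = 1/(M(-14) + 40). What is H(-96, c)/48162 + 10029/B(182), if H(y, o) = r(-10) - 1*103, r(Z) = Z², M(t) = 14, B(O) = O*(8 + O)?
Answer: 80485493/277573660 ≈ 0.28996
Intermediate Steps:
c = 1/54 (c = 1/(14 + 40) = 1/54 ≈ 0.018519)
H(y, o) = -3 (H(y, o) = (-10)² - 1*103 = 100 - 103 = -3)
H(-96, c)/48162 + 10029/B(182) = -3/48162 + 10029/((182*(8 + 182))) = -3*1/48162 + 10029/((182*190)) = -1/16054 + 10029/34580 = 80485493/277573660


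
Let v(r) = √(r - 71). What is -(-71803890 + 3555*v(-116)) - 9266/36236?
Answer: 1300942874387/18118 - 3555*I*√187 ≈ 7.1804e+7 - 48614.0*I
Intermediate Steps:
v(r) = √(-71 + r)
-(-71803890 + 3555*v(-116)) - 9266/36236 = -(-71803890 + 3555*√(-71 - 116)) - 9266/36236 = -(-71803890 + 3555*I*√187) - 9266*1/36236 = -(-71803890 + 3555*I*√187) - 4633/18118 = -3555*(-20198 + I*√187) - 4633/18118 = (71803890 - 3555*I*√187) - 4633/18118 = 1300942874387/18118 - 3555*I*√187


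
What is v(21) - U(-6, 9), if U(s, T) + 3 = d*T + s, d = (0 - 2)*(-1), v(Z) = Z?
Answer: 12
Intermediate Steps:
d = 2 (d = -2*(-1) = 2)
U(s, T) = -3 + s + 2*T (U(s, T) = -3 + (2*T + s) = -3 + (s + 2*T) = -3 + s + 2*T)
v(21) - U(-6, 9) = 21 - (-3 - 6 + 2*9) = 21 - (-3 - 6 + 18) = 21 - 1*9 = 21 - 9 = 12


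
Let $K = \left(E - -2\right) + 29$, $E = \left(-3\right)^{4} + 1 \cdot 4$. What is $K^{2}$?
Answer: $13456$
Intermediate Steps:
$E = 85$ ($E = 81 + 4 = 85$)
$K = 116$ ($K = \left(85 - -2\right) + 29 = \left(85 + 2\right) + 29 = 87 + 29 = 116$)
$K^{2} = 116^{2} = 13456$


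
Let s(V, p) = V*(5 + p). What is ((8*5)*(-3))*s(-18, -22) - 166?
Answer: -36886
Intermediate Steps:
((8*5)*(-3))*s(-18, -22) - 166 = ((8*5)*(-3))*(-18*(5 - 22)) - 166 = (40*(-3))*(-18*(-17)) - 166 = -120*306 - 166 = -36720 - 166 = -36886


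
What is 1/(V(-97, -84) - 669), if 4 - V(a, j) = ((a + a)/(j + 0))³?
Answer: -74088/50181193 ≈ -0.0014764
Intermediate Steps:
V(a, j) = 4 - 8*a³/j³ (V(a, j) = 4 - ((a + a)/(j + 0))³ = 4 - ((2*a)/j)³ = 4 - (2*a/j)³ = 4 - 8*a³/j³)
1/(V(-97, -84) - 669) = 1/((4 - 8*(-97)³/(-84)³) - 669) = 1/((4 - 8*(-912673)*(-1/592704)) - 669) = 1/((4 - 912673/74088) - 669) = 1/(-616321/74088 - 669) = 1/(-50181193/74088) = -74088/50181193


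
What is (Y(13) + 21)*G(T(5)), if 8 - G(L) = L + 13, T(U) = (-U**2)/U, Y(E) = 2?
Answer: 0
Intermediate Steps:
T(U) = -U
G(L) = -5 - L (G(L) = 8 - (L + 13) = 8 - (13 + L) = 8 + (-13 - L) = -5 - L)
(Y(13) + 21)*G(T(5)) = (2 + 21)*(-5 - (-1)*5) = 23*(-5 - 1*(-5)) = 23*(-5 + 5) = 23*0 = 0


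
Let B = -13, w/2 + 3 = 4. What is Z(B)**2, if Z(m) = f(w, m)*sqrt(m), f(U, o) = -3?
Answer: -117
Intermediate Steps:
w = 2 (w = -6 + 2*4 = -6 + 8 = 2)
Z(m) = -3*sqrt(m)
Z(B)**2 = (-3*I*sqrt(13))**2 = -117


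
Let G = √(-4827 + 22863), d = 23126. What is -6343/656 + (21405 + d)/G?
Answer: -6343/656 + 44531*√501/3006 ≈ 321.91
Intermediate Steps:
G = 6*√501 (G = √18036 = 6*√501 ≈ 134.30)
-6343/656 + (21405 + d)/G = -6343/656 + (21405 + 23126)/((6*√501)) = -6343*1/656 + 44531*(√501/3006) = -6343/656 + 44531*√501/3006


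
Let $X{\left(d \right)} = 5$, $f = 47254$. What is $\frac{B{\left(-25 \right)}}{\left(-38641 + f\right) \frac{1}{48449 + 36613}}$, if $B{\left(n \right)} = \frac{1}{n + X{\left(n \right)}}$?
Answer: $- \frac{14177}{28710} \approx -0.4938$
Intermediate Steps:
$B{\left(n \right)} = \frac{1}{5 + n}$ ($B{\left(n \right)} = \frac{1}{n + 5} = \frac{1}{5 + n}$)
$\frac{B{\left(-25 \right)}}{\left(-38641 + f\right) \frac{1}{48449 + 36613}} = \frac{1}{\left(5 - 25\right) \frac{-38641 + 47254}{48449 + 36613}} = \frac{1}{\left(-20\right) \frac{8613}{85062}} = - \frac{1}{20 \cdot 8613 \cdot \frac{1}{85062}} = - \frac{1}{20 \cdot \frac{2871}{28354}} = \left(- \frac{1}{20}\right) \frac{28354}{2871} = - \frac{14177}{28710}$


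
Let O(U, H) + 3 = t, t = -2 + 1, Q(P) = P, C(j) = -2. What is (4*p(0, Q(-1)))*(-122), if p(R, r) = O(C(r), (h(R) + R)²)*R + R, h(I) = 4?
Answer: 0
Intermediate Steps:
t = -1
O(U, H) = -4 (O(U, H) = -3 - 1 = -4)
p(R, r) = -3*R (p(R, r) = -4*R + R = -3*R)
(4*p(0, Q(-1)))*(-122) = (4*(-3*0))*(-122) = (4*0)*(-122) = 0*(-122) = 0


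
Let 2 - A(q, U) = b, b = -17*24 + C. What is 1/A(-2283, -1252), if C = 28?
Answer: 1/382 ≈ 0.0026178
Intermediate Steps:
b = -380 (b = -17*24 + 28 = -408 + 28 = -380)
A(q, U) = 382 (A(q, U) = 2 - 1*(-380) = 2 + 380 = 382)
1/A(-2283, -1252) = 1/382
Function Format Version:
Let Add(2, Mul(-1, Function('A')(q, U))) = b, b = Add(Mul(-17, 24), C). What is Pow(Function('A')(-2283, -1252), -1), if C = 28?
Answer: Rational(1, 382) ≈ 0.0026178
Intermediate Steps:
b = -380 (b = Add(Mul(-17, 24), 28) = Add(-408, 28) = -380)
Function('A')(q, U) = 382 (Function('A')(q, U) = Add(2, Mul(-1, -380)) = Add(2, 380) = 382)
Pow(Function('A')(-2283, -1252), -1) = Pow(382, -1) = Rational(1, 382)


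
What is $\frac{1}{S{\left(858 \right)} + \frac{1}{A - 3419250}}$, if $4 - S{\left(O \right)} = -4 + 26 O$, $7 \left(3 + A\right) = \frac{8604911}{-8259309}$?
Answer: $- \frac{28240668305450}{629766903219794309} \approx -4.4843 \cdot 10^{-5}$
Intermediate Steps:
$A = - \frac{26007200}{8259309}$ ($A = -3 + \frac{8604911 \frac{1}{-8259309}}{7} = -3 + \frac{8604911 \left(- \frac{1}{8259309}\right)}{7} = -3 + \frac{1}{7} \left(- \frac{8604911}{8259309}\right) = -3 - \frac{1229273}{8259309} = - \frac{26007200}{8259309} \approx -3.1488$)
$S{\left(O \right)} = 8 - 26 O$ ($S{\left(O \right)} = 4 - \left(-4 + 26 O\right) = 8 - 26 O$)
$\frac{1}{S{\left(858 \right)} + \frac{1}{A - 3419250}} = \frac{1}{\left(8 - 22308\right) + \frac{1}{- \frac{26007200}{8259309} - 3419250}} = \frac{1}{\left(8 - 22308\right) + \frac{1}{- \frac{28240668305450}{8259309}}} = \frac{1}{-22300 - \frac{8259309}{28240668305450}} = \frac{1}{- \frac{629766903219794309}{28240668305450}} = - \frac{28240668305450}{629766903219794309}$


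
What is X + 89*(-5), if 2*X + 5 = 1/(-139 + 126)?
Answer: -5818/13 ≈ -447.54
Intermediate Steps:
X = -33/13 (X = -5/2 + 1/(2*(-139 + 126)) = -5/2 + (1/2)/(-13) = -5/2 + (1/2)*(-1/13) = -5/2 - 1/26 = -33/13 ≈ -2.5385)
X + 89*(-5) = -33/13 + 89*(-5) = -33/13 - 445 = -5818/13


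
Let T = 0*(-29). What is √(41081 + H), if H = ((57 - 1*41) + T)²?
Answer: 3*√4593 ≈ 203.31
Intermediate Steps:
T = 0
H = 256 (H = ((57 - 1*41) + 0)² = ((57 - 41) + 0)² = (16 + 0)² = 16² = 256)
√(41081 + H) = √(41081 + 256) = √41337 = 3*√4593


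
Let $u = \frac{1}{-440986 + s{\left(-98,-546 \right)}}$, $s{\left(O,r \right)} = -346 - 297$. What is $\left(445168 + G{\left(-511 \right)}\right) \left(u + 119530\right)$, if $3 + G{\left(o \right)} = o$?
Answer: $\frac{23472357275833326}{441629} \approx 5.3149 \cdot 10^{10}$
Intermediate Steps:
$s{\left(O,r \right)} = -643$
$G{\left(o \right)} = -3 + o$
$u = - \frac{1}{441629}$ ($u = \frac{1}{-440986 - 643} = \frac{1}{-441629} = - \frac{1}{441629} \approx -2.2643 \cdot 10^{-6}$)
$\left(445168 + G{\left(-511 \right)}\right) \left(u + 119530\right) = \left(445168 - 514\right) \left(- \frac{1}{441629} + 119530\right) = \left(445168 - 514\right) \frac{52787914369}{441629} = 444654 \cdot \frac{52787914369}{441629} = \frac{23472357275833326}{441629}$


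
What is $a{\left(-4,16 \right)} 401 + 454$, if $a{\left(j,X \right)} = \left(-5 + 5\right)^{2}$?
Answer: $454$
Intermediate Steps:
$a{\left(j,X \right)} = 0$ ($a{\left(j,X \right)} = 0^{2} = 0$)
$a{\left(-4,16 \right)} 401 + 454 = 0 \cdot 401 + 454 = 0 + 454 = 454$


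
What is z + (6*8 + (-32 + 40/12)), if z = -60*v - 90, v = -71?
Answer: 12568/3 ≈ 4189.3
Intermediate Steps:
z = 4170 (z = -60*(-71) - 90 = 4260 - 90 = 4170)
z + (6*8 + (-32 + 40/12)) = 4170 + (6*8 + (-32 + 40/12)) = 4170 + (48 + (-32 + 40*(1/12))) = 4170 + (48 + (-32 + 10/3)) = 4170 + (48 - 86/3) = 4170 + 58/3 = 12568/3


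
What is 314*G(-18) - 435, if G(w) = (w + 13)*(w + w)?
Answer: 56085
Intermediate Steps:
G(w) = 2*w*(13 + w) (G(w) = (13 + w)*(2*w) = 2*w*(13 + w))
314*G(-18) - 435 = 314*(2*(-18)*(13 - 18)) - 435 = 314*(2*(-18)*(-5)) - 435 = 314*180 - 435 = 56520 - 435 = 56085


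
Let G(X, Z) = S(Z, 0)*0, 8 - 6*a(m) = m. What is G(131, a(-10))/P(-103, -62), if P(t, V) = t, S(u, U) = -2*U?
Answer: 0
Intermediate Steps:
a(m) = 4/3 - m/6
G(X, Z) = 0 (G(X, Z) = -2*0*0 = 0*0 = 0)
G(131, a(-10))/P(-103, -62) = 0/(-103) = 0*(-1/103) = 0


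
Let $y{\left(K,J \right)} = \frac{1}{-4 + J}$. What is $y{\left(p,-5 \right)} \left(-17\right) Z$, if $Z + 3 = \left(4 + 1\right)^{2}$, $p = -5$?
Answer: $\frac{374}{9} \approx 41.556$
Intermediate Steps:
$Z = 22$ ($Z = -3 + \left(4 + 1\right)^{2} = -3 + 5^{2} = -3 + 25 = 22$)
$y{\left(p,-5 \right)} \left(-17\right) Z = \frac{1}{-4 - 5} \left(-17\right) 22 = \frac{1}{-9} \left(-17\right) 22 = \left(- \frac{1}{9}\right) \left(-17\right) 22 = \frac{17}{9} \cdot 22 = \frac{374}{9}$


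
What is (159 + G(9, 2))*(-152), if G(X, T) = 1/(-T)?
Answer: -24092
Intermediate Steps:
G(X, T) = -1/T
(159 + G(9, 2))*(-152) = (159 - 1/2)*(-152) = (317/2)*(-152) = -24092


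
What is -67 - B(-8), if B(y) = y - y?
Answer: -67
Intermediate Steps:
B(y) = 0
-67 - B(-8) = -67 - 1*0 = -67 + 0 = -67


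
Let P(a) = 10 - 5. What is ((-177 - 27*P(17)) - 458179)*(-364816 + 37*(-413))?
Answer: 174271053627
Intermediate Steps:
P(a) = 5
((-177 - 27*P(17)) - 458179)*(-364816 + 37*(-413)) = ((-177 - 27*5) - 458179)*(-364816 + 37*(-413)) = ((-177 - 135) - 458179)*(-364816 - 15281) = (-312 - 458179)*(-380097) = -458491*(-380097) = 174271053627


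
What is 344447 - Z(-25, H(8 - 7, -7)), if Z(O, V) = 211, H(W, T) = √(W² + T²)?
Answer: 344236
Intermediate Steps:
H(W, T) = √(T² + W²)
344447 - Z(-25, H(8 - 7, -7)) = 344447 - 1*211 = 344447 - 211 = 344236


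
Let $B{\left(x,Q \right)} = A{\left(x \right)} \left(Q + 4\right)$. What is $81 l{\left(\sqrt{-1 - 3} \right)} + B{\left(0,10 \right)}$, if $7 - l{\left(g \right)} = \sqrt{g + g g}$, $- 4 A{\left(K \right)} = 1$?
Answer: $\frac{1127}{2} - 81 \sqrt{-4 + 2 i} \approx 524.14 - 166.71 i$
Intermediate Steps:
$A{\left(K \right)} = - \frac{1}{4}$ ($A{\left(K \right)} = \left(- \frac{1}{4}\right) 1 = - \frac{1}{4}$)
$B{\left(x,Q \right)} = -1 - \frac{Q}{4}$ ($B{\left(x,Q \right)} = - \frac{Q + 4}{4} = - \frac{4 + Q}{4} = -1 - \frac{Q}{4}$)
$l{\left(g \right)} = 7 - \sqrt{g + g^{2}}$ ($l{\left(g \right)} = 7 - \sqrt{g + g g} = 7 - \sqrt{g + g^{2}}$)
$81 l{\left(\sqrt{-1 - 3} \right)} + B{\left(0,10 \right)} = 81 \left(7 - \sqrt{\sqrt{-1 - 3} \left(1 + \sqrt{-1 - 3}\right)}\right) - \frac{7}{2} = 81 \left(7 - \sqrt{\sqrt{-4} \left(1 + \sqrt{-4}\right)}\right) - \frac{7}{2} = 81 \left(7 - \sqrt{2 i \left(1 + 2 i\right)}\right) - \frac{7}{2} = 81 \left(7 - \sqrt{2} \sqrt{i \left(1 + 2 i\right)}\right) - \frac{7}{2} = \left(567 - 81 \sqrt{2} \sqrt{i \left(1 + 2 i\right)}\right) - \frac{7}{2} = \frac{1127}{2} - 81 \sqrt{2} \sqrt{i \left(1 + 2 i\right)}$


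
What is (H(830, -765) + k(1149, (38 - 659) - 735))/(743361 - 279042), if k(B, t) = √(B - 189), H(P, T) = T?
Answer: -85/51591 + 8*√15/464319 ≈ -0.0015808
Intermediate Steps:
k(B, t) = √(-189 + B)
(H(830, -765) + k(1149, (38 - 659) - 735))/(743361 - 279042) = (-765 + √(-189 + 1149))/(743361 - 279042) = (-765 + √960)/464319 = (-765 + 8*√15)*(1/464319) = -85/51591 + 8*√15/464319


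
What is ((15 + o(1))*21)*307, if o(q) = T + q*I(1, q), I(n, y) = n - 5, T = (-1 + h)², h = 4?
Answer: 128940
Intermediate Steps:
T = 9 (T = (-1 + 4)² = 3² = 9)
I(n, y) = -5 + n
o(q) = 9 - 4*q (o(q) = 9 + q*(-5 + 1) = 9 + q*(-4) = 9 - 4*q)
((15 + o(1))*21)*307 = ((15 + (9 - 4*1))*21)*307 = ((15 + (9 - 4))*21)*307 = ((15 + 5)*21)*307 = (20*21)*307 = 420*307 = 128940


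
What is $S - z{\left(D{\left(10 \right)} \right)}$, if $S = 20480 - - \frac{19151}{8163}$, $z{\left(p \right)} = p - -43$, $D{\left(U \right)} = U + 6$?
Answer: $\frac{166715774}{8163} \approx 20423.0$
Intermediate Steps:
$D{\left(U \right)} = 6 + U$
$z{\left(p \right)} = 43 + p$ ($z{\left(p \right)} = p + 43 = 43 + p$)
$S = \frac{167197391}{8163}$ ($S = 20480 - \left(-19151\right) \frac{1}{8163} = 20480 - - \frac{19151}{8163} = 20480 + \frac{19151}{8163} = \frac{167197391}{8163} \approx 20482.0$)
$S - z{\left(D{\left(10 \right)} \right)} = \frac{167197391}{8163} - \left(43 + \left(6 + 10\right)\right) = \frac{167197391}{8163} - \left(43 + 16\right) = \frac{167197391}{8163} - 59 = \frac{166715774}{8163}$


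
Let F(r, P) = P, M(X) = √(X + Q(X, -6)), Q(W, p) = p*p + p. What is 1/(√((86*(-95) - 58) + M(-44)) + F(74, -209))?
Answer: -1/(209 - √(-8228 + I*√14)) ≈ -0.0040265 - 0.0017477*I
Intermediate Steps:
Q(W, p) = p + p² (Q(W, p) = p² + p = p + p²)
M(X) = √(30 + X) (M(X) = √(X - 6*(1 - 6)) = √(X - 6*(-5)) = √(X + 30) = √(30 + X))
1/(√((86*(-95) - 58) + M(-44)) + F(74, -209)) = 1/(√((86*(-95) - 58) + √(30 - 44)) - 209) = 1/(√((-8170 - 58) + √(-14)) - 209) = 1/(√(-8228 + I*√14) - 209) = 1/(-209 + √(-8228 + I*√14))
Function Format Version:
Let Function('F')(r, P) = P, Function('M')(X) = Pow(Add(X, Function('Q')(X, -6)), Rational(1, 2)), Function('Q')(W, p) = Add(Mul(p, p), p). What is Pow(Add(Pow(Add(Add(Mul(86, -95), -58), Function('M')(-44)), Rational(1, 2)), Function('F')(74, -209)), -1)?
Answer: Mul(-1, Pow(Add(209, Mul(-1, Pow(Add(-8228, Mul(I, Pow(14, Rational(1, 2)))), Rational(1, 2)))), -1)) ≈ Add(-0.0040265, Mul(-0.0017477, I))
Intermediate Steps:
Function('Q')(W, p) = Add(p, Pow(p, 2)) (Function('Q')(W, p) = Add(Pow(p, 2), p) = Add(p, Pow(p, 2)))
Function('M')(X) = Pow(Add(30, X), Rational(1, 2)) (Function('M')(X) = Pow(Add(X, Mul(-6, Add(1, -6))), Rational(1, 2)) = Pow(Add(X, Mul(-6, -5)), Rational(1, 2)) = Pow(Add(X, 30), Rational(1, 2)) = Pow(Add(30, X), Rational(1, 2)))
Pow(Add(Pow(Add(Add(Mul(86, -95), -58), Function('M')(-44)), Rational(1, 2)), Function('F')(74, -209)), -1) = Pow(Add(Pow(Add(Add(Mul(86, -95), -58), Pow(Add(30, -44), Rational(1, 2))), Rational(1, 2)), -209), -1) = Pow(Add(Pow(Add(Add(-8170, -58), Pow(-14, Rational(1, 2))), Rational(1, 2)), -209), -1) = Pow(Add(Pow(Add(-8228, Mul(I, Pow(14, Rational(1, 2)))), Rational(1, 2)), -209), -1) = Pow(Add(-209, Pow(Add(-8228, Mul(I, Pow(14, Rational(1, 2)))), Rational(1, 2))), -1)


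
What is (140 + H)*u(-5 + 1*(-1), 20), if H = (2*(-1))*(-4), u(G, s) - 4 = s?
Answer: 3552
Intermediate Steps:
u(G, s) = 4 + s
H = 8 (H = -2*(-4) = 8)
(140 + H)*u(-5 + 1*(-1), 20) = (140 + 8)*(4 + 20) = 148*24 = 3552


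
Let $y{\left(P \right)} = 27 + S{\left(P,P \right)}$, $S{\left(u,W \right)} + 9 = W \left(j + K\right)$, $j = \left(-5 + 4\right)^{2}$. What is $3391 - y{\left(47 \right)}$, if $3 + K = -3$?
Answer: $3608$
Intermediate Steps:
$K = -6$ ($K = -3 - 3 = -6$)
$j = 1$ ($j = \left(-1\right)^{2} = 1$)
$S{\left(u,W \right)} = -9 - 5 W$ ($S{\left(u,W \right)} = -9 + W \left(1 - 6\right) = -9 + W \left(-5\right) = -9 - 5 W$)
$y{\left(P \right)} = 18 - 5 P$ ($y{\left(P \right)} = 27 - \left(9 + 5 P\right) = 18 - 5 P$)
$3391 - y{\left(47 \right)} = 3391 - \left(18 - 235\right) = 3391 - -217 = 3391 + 217 = 3608$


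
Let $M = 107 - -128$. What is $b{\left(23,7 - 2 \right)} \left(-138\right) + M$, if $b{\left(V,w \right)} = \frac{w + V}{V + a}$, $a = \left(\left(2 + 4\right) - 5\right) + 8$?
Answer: $\frac{457}{4} \approx 114.25$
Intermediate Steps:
$a = 9$ ($a = \left(6 - 5\right) + 8 = 1 + 8 = 9$)
$M = 235$ ($M = 107 + 128 = 235$)
$b{\left(V,w \right)} = \frac{V + w}{9 + V}$ ($b{\left(V,w \right)} = \frac{w + V}{V + 9} = \frac{V + w}{9 + V}$)
$b{\left(23,7 - 2 \right)} \left(-138\right) + M = \frac{23 + \left(7 - 2\right)}{9 + 23} \left(-138\right) + 235 = \frac{23 + 5}{32} \left(-138\right) + 235 = \frac{1}{32} \cdot 28 \left(-138\right) + 235 = \frac{7}{8} \left(-138\right) + 235 = - \frac{483}{4} + 235 = \frac{457}{4}$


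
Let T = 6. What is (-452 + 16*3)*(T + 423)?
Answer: -173316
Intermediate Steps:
(-452 + 16*3)*(T + 423) = (-452 + 16*3)*(6 + 423) = (-452 + 48)*429 = -404*429 = -173316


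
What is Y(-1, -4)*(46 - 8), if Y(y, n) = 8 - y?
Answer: 342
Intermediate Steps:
Y(-1, -4)*(46 - 8) = (8 - 1*(-1))*(46 - 8) = (8 + 1)*38 = 9*38 = 342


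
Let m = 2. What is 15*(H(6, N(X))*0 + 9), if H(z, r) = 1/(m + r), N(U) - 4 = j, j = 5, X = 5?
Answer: 135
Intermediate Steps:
N(U) = 9 (N(U) = 4 + 5 = 9)
H(z, r) = 1/(2 + r)
15*(H(6, N(X))*0 + 9) = 15*(0/(2 + 9) + 9) = 15*(0/11 + 9) = 15*((1/11)*0 + 9) = 15*(0 + 9) = 15*9 = 135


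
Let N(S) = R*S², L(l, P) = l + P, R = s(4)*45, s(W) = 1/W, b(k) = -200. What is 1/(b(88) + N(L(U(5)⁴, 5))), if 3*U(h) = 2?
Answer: 2916/303005 ≈ 0.0096236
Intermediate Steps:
U(h) = ⅔ (U(h) = (⅓)*2 = ⅔)
R = 45/4 ≈ 11.250
L(l, P) = P + l
N(S) = 45*S²/4
1/(b(88) + N(L(U(5)⁴, 5))) = 1/(-200 + 45*(5 + (⅔)⁴)²/4) = 1/(-200 + 45*(5 + 16/81)²/4) = 1/(-200 + 45*(421/81)²/4) = 1/(-200 + (45/4)*(177241/6561)) = 1/(-200 + 886205/2916) = 1/(303005/2916) = 2916/303005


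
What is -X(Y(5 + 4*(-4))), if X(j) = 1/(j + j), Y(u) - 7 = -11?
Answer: 1/8 ≈ 0.12500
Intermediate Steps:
Y(u) = -4 (Y(u) = 7 - 11 = -4)
X(j) = 1/(2*j)
-X(Y(5 + 4*(-4))) = -1/(2*(-4)) = -(-1)/(2*4) = -1*(-1/8) = 1/8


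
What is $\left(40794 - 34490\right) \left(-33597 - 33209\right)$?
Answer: $-421145024$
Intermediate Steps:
$\left(40794 - 34490\right) \left(-33597 - 33209\right) = 6304 \left(-66806\right) = -421145024$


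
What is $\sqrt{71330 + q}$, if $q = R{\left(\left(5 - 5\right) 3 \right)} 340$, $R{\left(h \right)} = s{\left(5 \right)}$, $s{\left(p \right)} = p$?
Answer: $\sqrt{73030} \approx 270.24$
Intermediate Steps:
$R{\left(h \right)} = 5$
$q = 1700$ ($q = 5 \cdot 340 = 1700$)
$\sqrt{71330 + q} = \sqrt{71330 + 1700} = \sqrt{73030}$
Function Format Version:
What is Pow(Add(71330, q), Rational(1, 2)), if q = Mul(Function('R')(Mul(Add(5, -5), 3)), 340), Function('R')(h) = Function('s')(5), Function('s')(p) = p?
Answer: Pow(73030, Rational(1, 2)) ≈ 270.24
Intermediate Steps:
Function('R')(h) = 5
q = 1700 (q = Mul(5, 340) = 1700)
Pow(Add(71330, q), Rational(1, 2)) = Pow(Add(71330, 1700), Rational(1, 2)) = Pow(73030, Rational(1, 2))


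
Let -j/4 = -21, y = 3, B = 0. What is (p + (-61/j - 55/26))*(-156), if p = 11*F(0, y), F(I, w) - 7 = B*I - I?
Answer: -80981/7 ≈ -11569.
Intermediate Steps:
j = 84 (j = -4*(-21) = 84)
F(I, w) = 7 - I (F(I, w) = 7 + (0*I - I) = 7 + (0 - I) = 7 - I)
p = 77 (p = 11*(7 - 1*0) = 11*(7 + 0) = 11*7 = 77)
(p + (-61/j - 55/26))*(-156) = (77 + (-61/84 - 55/26))*(-156) = (77 - 3103/1092)*(-156) = (80981/1092)*(-156) = -80981/7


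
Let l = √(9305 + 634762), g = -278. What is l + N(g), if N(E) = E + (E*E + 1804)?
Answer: 78810 + 3*√71563 ≈ 79613.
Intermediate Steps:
N(E) = 1804 + E + E² (N(E) = E + (E² + 1804) = E + (1804 + E²) = 1804 + E + E²)
l = 3*√71563 (l = √644067 = 3*√71563 ≈ 802.54)
l + N(g) = 3*√71563 + (1804 - 278 + (-278)²) = 3*√71563 + (1804 - 278 + 77284) = 3*√71563 + 78810 = 78810 + 3*√71563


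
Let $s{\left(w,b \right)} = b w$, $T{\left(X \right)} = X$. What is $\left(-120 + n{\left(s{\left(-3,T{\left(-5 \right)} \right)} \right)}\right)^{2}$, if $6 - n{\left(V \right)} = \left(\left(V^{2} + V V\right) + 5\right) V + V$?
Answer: $48358116$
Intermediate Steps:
$n{\left(V \right)} = 6 - V - V \left(5 + 2 V^{2}\right)$ ($n{\left(V \right)} = 6 - \left(\left(\left(V^{2} + V V\right) + 5\right) V + V\right) = 6 - \left(\left(\left(V^{2} + V^{2}\right) + 5\right) V + V\right) = 6 - \left(\left(2 V^{2} + 5\right) V + V\right) = 6 - \left(\left(5 + 2 V^{2}\right) V + V\right) = 6 - \left(V \left(5 + 2 V^{2}\right) + V\right) = 6 - \left(V + V \left(5 + 2 V^{2}\right)\right) = 6 - V - V \left(5 + 2 V^{2}\right)$)
$\left(-120 + n{\left(s{\left(-3,T{\left(-5 \right)} \right)} \right)}\right)^{2} = \left(-120 - \left(-6 + 6750 + 6 \left(-5\right) \left(-3\right)\right)\right)^{2} = \left(-120 - \left(84 + 6750\right)\right)^{2} = \left(-120 - 6834\right)^{2} = \left(-6954\right)^{2} = 48358116$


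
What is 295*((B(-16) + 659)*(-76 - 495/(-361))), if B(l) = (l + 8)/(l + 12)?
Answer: -5253360295/361 ≈ -1.4552e+7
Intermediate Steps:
B(l) = (8 + l)/(12 + l)
295*((B(-16) + 659)*(-76 - 495/(-361))) = 295*(((8 - 16)/(12 - 16) + 659)*(-76 - 495/(-361))) = 295*((-8/(-4) + 659)*(-76 - 495*(-1/361))) = 295*((-1/4*(-8) + 659)*(-76 + 495/361)) = 295*((2 + 659)*(-26941/361)) = 295*(661*(-26941/361)) = 295*(-17808001/361) = -5253360295/361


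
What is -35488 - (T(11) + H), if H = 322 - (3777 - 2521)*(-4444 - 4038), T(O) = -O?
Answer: -10689191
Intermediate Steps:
H = 10653714 (H = 322 - 1256*(-8482) = 322 - 1*(-10653392) = 322 + 10653392 = 10653714)
-35488 - (T(11) + H) = -35488 - (-1*11 + 10653714) = -35488 - (-11 + 10653714) = -35488 - 1*10653703 = -35488 - 10653703 = -10689191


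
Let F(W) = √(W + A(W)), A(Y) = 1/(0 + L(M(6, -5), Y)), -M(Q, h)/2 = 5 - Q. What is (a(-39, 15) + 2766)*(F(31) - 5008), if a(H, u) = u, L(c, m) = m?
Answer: -13927248 + 2781*√29822/31 ≈ -1.3912e+7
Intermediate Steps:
M(Q, h) = -10 + 2*Q (M(Q, h) = -2*(5 - Q) = -10 + 2*Q)
A(Y) = 1/Y (A(Y) = 1/(0 + Y) = 1/Y)
F(W) = √(W + 1/W)
(a(-39, 15) + 2766)*(F(31) - 5008) = (15 + 2766)*(√(31 + 1/31) - 5008) = 2781*(√(31 + 1/31) - 5008) = 2781*(√(962/31) - 5008) = 2781*(√29822/31 - 5008) = 2781*(-5008 + √29822/31) = -13927248 + 2781*√29822/31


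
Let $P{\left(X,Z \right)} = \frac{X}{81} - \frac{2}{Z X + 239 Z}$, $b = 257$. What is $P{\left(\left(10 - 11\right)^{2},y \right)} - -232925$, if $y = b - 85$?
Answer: $\frac{129804450853}{557280} \approx 2.3293 \cdot 10^{5}$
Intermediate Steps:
$y = 172$ ($y = 257 - 85 = 172$)
$P{\left(X,Z \right)} = - \frac{2}{239 Z + X Z} + \frac{X}{81}$ ($P{\left(X,Z \right)} = X \frac{1}{81} - \frac{2}{X Z + 239 Z} = \frac{X}{81} - \frac{2}{239 Z + X Z} = - \frac{2}{239 Z + X Z} + \frac{X}{81}$)
$P{\left(\left(10 - 11\right)^{2},y \right)} - -232925 = \frac{-162 + 172 \left(\left(10 - 11\right)^{2}\right)^{2} + 239 \left(10 - 11\right)^{2} \cdot 172}{81 \cdot 172 \left(239 + \left(10 - 11\right)^{2}\right)} - -232925 = \frac{1}{81} \cdot \frac{1}{172} \frac{1}{239 + \left(-1\right)^{2}} \left(-162 + 172 \left(\left(-1\right)^{2}\right)^{2} + 239 \left(-1\right)^{2} \cdot 172\right) + 232925 = \frac{1}{81} \cdot \frac{1}{172} \frac{1}{239 + 1} \left(-162 + 172 \cdot 1^{2} + 239 \cdot 1 \cdot 172\right) + 232925 = \frac{1}{81} \cdot \frac{1}{172} \cdot \frac{1}{240} \left(-162 + 172 \cdot 1 + 41108\right) + 232925 = \frac{1}{81} \cdot \frac{1}{172} \cdot \frac{1}{240} \left(-162 + 172 + 41108\right) + 232925 = \frac{1}{81} \cdot \frac{1}{172} \cdot \frac{1}{240} \cdot 41118 + 232925 = \frac{6853}{557280} + 232925 = \frac{129804450853}{557280}$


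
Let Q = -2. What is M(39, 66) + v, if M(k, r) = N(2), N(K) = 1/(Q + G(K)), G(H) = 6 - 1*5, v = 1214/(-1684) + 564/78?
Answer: 60311/10946 ≈ 5.5099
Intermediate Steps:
v = 71257/10946 (v = 1214*(-1/1684) + 564*(1/78) = -607/842 + 94/13 = 71257/10946 ≈ 6.5099)
G(H) = 1 (G(H) = 6 - 5 = 1)
N(K) = -1 (N(K) = 1/(-2 + 1) = 1/(-1) = -1)
M(k, r) = -1
M(39, 66) + v = -1 + 71257/10946 = 60311/10946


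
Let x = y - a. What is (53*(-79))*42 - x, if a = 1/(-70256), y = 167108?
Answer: -24095138273/70256 ≈ -3.4296e+5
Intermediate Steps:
a = -1/70256 ≈ -1.4234e-5
x = 11740339649/70256 (x = 167108 - 1*(-1/70256) = 167108 + 1/70256 = 11740339649/70256 ≈ 1.6711e+5)
(53*(-79))*42 - x = (53*(-79))*42 - 1*11740339649/70256 = -4187*42 - 11740339649/70256 = -175854 - 11740339649/70256 = -24095138273/70256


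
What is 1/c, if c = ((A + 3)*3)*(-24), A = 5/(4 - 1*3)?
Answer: -1/576 ≈ -0.0017361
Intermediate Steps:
A = 5 (A = 5/(4 - 3) = 5/1 = 5*1 = 5)
c = -576 (c = ((5 + 3)*3)*(-24) = (8*3)*(-24) = 24*(-24) = -576)
1/c = 1/(-576) = -1/576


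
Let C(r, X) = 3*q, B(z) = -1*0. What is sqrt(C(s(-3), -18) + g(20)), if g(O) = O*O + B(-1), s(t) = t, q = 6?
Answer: sqrt(418) ≈ 20.445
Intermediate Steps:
B(z) = 0
C(r, X) = 18 (C(r, X) = 3*6 = 18)
g(O) = O**2 (g(O) = O*O + 0 = O**2 + 0 = O**2)
sqrt(C(s(-3), -18) + g(20)) = sqrt(18 + 20**2) = sqrt(18 + 400) = sqrt(418)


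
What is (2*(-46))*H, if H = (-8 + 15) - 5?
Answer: -184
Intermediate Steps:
H = 2 (H = 7 - 5 = 2)
(2*(-46))*H = (2*(-46))*2 = -92*2 = -184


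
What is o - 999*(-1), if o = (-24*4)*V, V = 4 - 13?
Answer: 1863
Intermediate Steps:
V = -9
o = 864 (o = -24*4*(-9) = -96*(-9) = 864)
o - 999*(-1) = 864 - 999*(-1) = 864 - 1*(-999) = 864 + 999 = 1863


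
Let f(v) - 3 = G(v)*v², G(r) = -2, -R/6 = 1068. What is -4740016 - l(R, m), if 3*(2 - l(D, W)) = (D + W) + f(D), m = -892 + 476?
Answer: -96351803/3 ≈ -3.2117e+7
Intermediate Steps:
R = -6408 (R = -6*1068 = -6408)
f(v) = 3 - 2*v²
m = -416
l(D, W) = 1 - D/3 - W/3 + 2*D²/3 (l(D, W) = 2 - ((D + W) + (3 - 2*D²))/3 = 2 - (3 + D + W - 2*D²)/3 = 2 + (-1 - D/3 - W/3 + 2*D²/3) = 1 - D/3 - W/3 + 2*D²/3)
-4740016 - l(R, m) = -4740016 - (1 - ⅓*(-6408) - ⅓*(-416) + (⅔)*(-6408)²) = -4740016 - (1 + 2136 + 416/3 + (⅔)*41062464) = -4740016 - (1 + 2136 + 416/3 + 27374976) = -4740016 - 1*82131755/3 = -4740016 - 82131755/3 = -96351803/3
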